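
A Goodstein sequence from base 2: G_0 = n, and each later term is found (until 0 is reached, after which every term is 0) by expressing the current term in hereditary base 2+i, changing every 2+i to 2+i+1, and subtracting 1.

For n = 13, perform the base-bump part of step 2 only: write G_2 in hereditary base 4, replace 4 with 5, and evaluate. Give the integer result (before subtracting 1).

16093

G_0=13  [base 2] 2^(2 + 1) + 2^2 + 1  →[2↦3]→  3^(3 + 1) + 3^3 + 1 = 109  −1 ⇒ G_1=108
G_1=108  [base 3] 3^(3 + 1) + 3^3  →[3↦4]→  4^(4 + 1) + 4^4 = 1280  −1 ⇒ G_2=1279
G_2=1279  [base 4] 4^(4 + 1) + 3·4^3 + 3·4^2 + 3·4 + 3  →[4↦5]→  5^(5 + 1) + 3·5^3 + 3·5^2 + 3·5 + 3 = 16093  −1 ⇒ G_3=16092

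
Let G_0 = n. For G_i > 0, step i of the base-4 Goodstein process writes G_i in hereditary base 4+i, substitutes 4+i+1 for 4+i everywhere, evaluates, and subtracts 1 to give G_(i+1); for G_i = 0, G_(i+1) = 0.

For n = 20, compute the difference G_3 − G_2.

[0] 20 ≡ 4^2 + 4 (base 4). Lift 5: 30. −1: 29.
[1] 29 ≡ 5^2 + 4 (base 5). Lift 6: 40. −1: 39.
[2] 39 ≡ 6^2 + 3 (base 6). Lift 7: 52. −1: 51.

12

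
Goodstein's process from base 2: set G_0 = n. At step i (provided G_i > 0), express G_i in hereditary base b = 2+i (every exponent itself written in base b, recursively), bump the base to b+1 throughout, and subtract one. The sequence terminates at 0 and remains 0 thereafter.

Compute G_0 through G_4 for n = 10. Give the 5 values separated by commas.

10, 83, 1025, 15625, 279935

base 2: 10 = 2^(2 + 1) + 2; at 3: 3^(3 + 1) + 3 = 84; next = 83
base 3: 83 = 3^(3 + 1) + 2; at 4: 4^(4 + 1) + 2 = 1026; next = 1025
base 4: 1025 = 4^(4 + 1) + 1; at 5: 5^(5 + 1) + 1 = 15626; next = 15625
base 5: 15625 = 5^(5 + 1); at 6: 6^(6 + 1) = 279936; next = 279935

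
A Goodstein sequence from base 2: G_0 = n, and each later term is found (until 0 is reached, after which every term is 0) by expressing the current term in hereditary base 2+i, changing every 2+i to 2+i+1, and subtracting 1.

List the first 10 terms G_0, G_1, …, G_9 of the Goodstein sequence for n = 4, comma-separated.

4, 26, 41, 60, 83, 109, 139, 173, 211, 253

[0] 4 ≡ 2^2 (base 2). Lift 3: 27. −1: 26.
[1] 26 ≡ 2·3^2 + 2·3 + 2 (base 3). Lift 4: 42. −1: 41.
[2] 41 ≡ 2·4^2 + 2·4 + 1 (base 4). Lift 5: 61. −1: 60.
[3] 60 ≡ 2·5^2 + 2·5 (base 5). Lift 6: 84. −1: 83.
[4] 83 ≡ 2·6^2 + 6 + 5 (base 6). Lift 7: 110. −1: 109.
[5] 109 ≡ 2·7^2 + 7 + 4 (base 7). Lift 8: 140. −1: 139.
[6] 139 ≡ 2·8^2 + 8 + 3 (base 8). Lift 9: 174. −1: 173.
[7] 173 ≡ 2·9^2 + 9 + 2 (base 9). Lift 10: 212. −1: 211.
[8] 211 ≡ 2·10^2 + 10 + 1 (base 10). Lift 11: 254. −1: 253.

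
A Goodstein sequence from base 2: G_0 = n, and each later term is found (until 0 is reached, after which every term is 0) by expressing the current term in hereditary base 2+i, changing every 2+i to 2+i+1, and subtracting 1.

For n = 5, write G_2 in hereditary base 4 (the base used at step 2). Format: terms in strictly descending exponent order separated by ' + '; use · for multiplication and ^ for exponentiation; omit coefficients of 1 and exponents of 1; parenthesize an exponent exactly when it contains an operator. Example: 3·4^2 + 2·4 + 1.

3·4^3 + 3·4^2 + 3·4 + 3

G_0=5  [base 2] 2^2 + 1  →[2↦3]→  3^3 + 1 = 28  −1 ⇒ G_1=27
G_1=27  [base 3] 3^3  →[3↦4]→  4^4 = 256  −1 ⇒ G_2=255
G_2=255  [base 4] 3·4^3 + 3·4^2 + 3·4 + 3  →[4↦5]→  3·5^3 + 3·5^2 + 3·5 + 3 = 468  −1 ⇒ G_3=467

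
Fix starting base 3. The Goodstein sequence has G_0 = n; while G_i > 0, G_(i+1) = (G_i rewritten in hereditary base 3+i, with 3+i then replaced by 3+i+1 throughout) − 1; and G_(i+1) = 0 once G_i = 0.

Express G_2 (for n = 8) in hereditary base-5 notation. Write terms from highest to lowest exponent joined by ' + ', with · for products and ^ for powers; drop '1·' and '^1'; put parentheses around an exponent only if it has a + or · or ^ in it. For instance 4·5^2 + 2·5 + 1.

(0) 8|_3 = 2·3 + 2 ↦ 2·4 + 2|_4 = 10 ⇒ 9
(1) 9|_4 = 2·4 + 1 ↦ 2·5 + 1|_5 = 11 ⇒ 10
(2) 10|_5 = 2·5 ↦ 2·6|_6 = 12 ⇒ 11

2·5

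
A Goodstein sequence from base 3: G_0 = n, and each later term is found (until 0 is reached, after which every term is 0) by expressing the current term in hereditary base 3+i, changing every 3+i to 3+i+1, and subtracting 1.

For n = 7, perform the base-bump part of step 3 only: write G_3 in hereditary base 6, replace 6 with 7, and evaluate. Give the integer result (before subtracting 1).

(0) 7|_3 = 2·3 + 1 ↦ 2·4 + 1|_4 = 9 ⇒ 8
(1) 8|_4 = 2·4 ↦ 2·5|_5 = 10 ⇒ 9
(2) 9|_5 = 5 + 4 ↦ 6 + 4|_6 = 10 ⇒ 9
(3) 9|_6 = 6 + 3 ↦ 7 + 3|_7 = 10 ⇒ 9

10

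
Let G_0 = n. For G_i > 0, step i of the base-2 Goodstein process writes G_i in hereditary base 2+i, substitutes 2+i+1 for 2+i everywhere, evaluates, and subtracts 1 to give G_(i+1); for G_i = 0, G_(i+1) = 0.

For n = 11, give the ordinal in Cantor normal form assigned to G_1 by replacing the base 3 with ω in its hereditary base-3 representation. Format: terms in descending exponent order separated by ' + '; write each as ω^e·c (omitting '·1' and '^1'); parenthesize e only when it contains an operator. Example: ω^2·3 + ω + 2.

i=0: 11 = 2^(2 + 1) + 2 + 1 (b=2); 2→3: 3^(3 + 1) + 3 + 1 = 85; 85−1 = 84
i=1: 84 = 3^(3 + 1) + 3 (b=3); 3→4: 4^(4 + 1) + 4 = 1028; 1028−1 = 1027

ω^(ω + 1) + ω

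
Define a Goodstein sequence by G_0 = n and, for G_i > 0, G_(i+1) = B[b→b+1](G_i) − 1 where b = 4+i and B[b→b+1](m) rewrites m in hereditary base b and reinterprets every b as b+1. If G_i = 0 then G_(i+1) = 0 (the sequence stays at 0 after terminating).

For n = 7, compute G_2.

7 —HB4→ 4 + 3 —bump→ 5 + 3 = 8 —(−1)→ 7
7 —HB5→ 5 + 2 —bump→ 6 + 2 = 8 —(−1)→ 7

7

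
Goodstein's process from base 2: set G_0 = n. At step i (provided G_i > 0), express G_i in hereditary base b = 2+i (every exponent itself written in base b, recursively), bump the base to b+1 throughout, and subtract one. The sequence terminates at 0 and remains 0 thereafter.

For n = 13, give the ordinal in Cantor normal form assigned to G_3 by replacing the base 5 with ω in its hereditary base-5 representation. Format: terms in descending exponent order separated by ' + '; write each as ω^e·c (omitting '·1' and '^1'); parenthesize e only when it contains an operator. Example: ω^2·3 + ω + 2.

step 0: 13 = 2^(2 + 1) + 2^2 + 1; sub 3 for 2: 3^(3 + 1) + 3^3 + 1; = 109; G_1 = 109−1 = 108
step 1: 108 = 3^(3 + 1) + 3^3; sub 4 for 3: 4^(4 + 1) + 4^4; = 1280; G_2 = 1280−1 = 1279
step 2: 1279 = 4^(4 + 1) + 3·4^3 + 3·4^2 + 3·4 + 3; sub 5 for 4: 5^(5 + 1) + 3·5^3 + 3·5^2 + 3·5 + 3; = 16093; G_3 = 16093−1 = 16092
step 3: 16092 = 5^(5 + 1) + 3·5^3 + 3·5^2 + 3·5 + 2; sub 6 for 5: 6^(6 + 1) + 3·6^3 + 3·6^2 + 3·6 + 2; = 280712; G_4 = 280712−1 = 280711

ω^(ω + 1) + ω^3·3 + ω^2·3 + ω·3 + 2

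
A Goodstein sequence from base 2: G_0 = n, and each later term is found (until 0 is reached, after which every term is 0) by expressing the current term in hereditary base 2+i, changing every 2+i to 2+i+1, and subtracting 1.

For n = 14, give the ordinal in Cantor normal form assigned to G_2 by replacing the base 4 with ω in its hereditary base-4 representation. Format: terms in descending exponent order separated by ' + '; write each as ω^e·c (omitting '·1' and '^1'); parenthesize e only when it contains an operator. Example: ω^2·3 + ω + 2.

ω^(ω + 1) + ω^ω + 1

step 0: 14 = 2^(2 + 1) + 2^2 + 2; sub 3 for 2: 3^(3 + 1) + 3^3 + 3; = 111; G_1 = 111−1 = 110
step 1: 110 = 3^(3 + 1) + 3^3 + 2; sub 4 for 3: 4^(4 + 1) + 4^4 + 2; = 1282; G_2 = 1282−1 = 1281
step 2: 1281 = 4^(4 + 1) + 4^4 + 1; sub 5 for 4: 5^(5 + 1) + 5^5 + 1; = 18751; G_3 = 18751−1 = 18750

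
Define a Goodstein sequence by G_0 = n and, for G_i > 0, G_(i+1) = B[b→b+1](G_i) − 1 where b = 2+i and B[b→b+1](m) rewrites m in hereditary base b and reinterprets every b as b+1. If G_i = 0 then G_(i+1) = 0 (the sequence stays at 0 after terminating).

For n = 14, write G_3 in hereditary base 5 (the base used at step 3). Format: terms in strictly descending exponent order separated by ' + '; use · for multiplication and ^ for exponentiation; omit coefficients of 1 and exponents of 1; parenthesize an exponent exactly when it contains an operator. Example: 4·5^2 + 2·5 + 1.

(0) 14|_2 = 2^(2 + 1) + 2^2 + 2 ↦ 3^(3 + 1) + 3^3 + 3|_3 = 111 ⇒ 110
(1) 110|_3 = 3^(3 + 1) + 3^3 + 2 ↦ 4^(4 + 1) + 4^4 + 2|_4 = 1282 ⇒ 1281
(2) 1281|_4 = 4^(4 + 1) + 4^4 + 1 ↦ 5^(5 + 1) + 5^5 + 1|_5 = 18751 ⇒ 18750
(3) 18750|_5 = 5^(5 + 1) + 5^5 ↦ 6^(6 + 1) + 6^6|_6 = 326592 ⇒ 326591

5^(5 + 1) + 5^5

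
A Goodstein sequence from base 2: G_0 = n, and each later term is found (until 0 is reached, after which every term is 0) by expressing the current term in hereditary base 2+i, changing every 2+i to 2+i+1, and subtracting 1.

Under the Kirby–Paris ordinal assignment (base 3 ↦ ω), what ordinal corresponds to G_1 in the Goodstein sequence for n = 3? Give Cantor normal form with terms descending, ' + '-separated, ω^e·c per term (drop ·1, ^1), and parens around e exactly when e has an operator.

ω

[0] 3 ≡ 2 + 1 (base 2). Lift 3: 4. −1: 3.
[1] 3 ≡ 3 (base 3). Lift 4: 4. −1: 3.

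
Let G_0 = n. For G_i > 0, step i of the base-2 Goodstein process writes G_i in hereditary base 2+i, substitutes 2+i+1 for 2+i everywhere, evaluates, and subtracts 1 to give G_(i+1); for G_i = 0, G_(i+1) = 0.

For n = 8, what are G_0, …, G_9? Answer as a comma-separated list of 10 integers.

8 —HB2→ 2^(2 + 1) —bump→ 3^(3 + 1) = 81 —(−1)→ 80
80 —HB3→ 2·3^3 + 2·3^2 + 2·3 + 2 —bump→ 2·4^4 + 2·4^2 + 2·4 + 2 = 554 —(−1)→ 553
553 —HB4→ 2·4^4 + 2·4^2 + 2·4 + 1 —bump→ 2·5^5 + 2·5^2 + 2·5 + 1 = 6311 —(−1)→ 6310
6310 —HB5→ 2·5^5 + 2·5^2 + 2·5 —bump→ 2·6^6 + 2·6^2 + 2·6 = 93396 —(−1)→ 93395
93395 —HB6→ 2·6^6 + 2·6^2 + 6 + 5 —bump→ 2·7^7 + 2·7^2 + 7 + 5 = 1647196 —(−1)→ 1647195
1647195 —HB7→ 2·7^7 + 2·7^2 + 7 + 4 —bump→ 2·8^8 + 2·8^2 + 8 + 4 = 33554572 —(−1)→ 33554571
33554571 —HB8→ 2·8^8 + 2·8^2 + 8 + 3 —bump→ 2·9^9 + 2·9^2 + 9 + 3 = 774841152 —(−1)→ 774841151
774841151 —HB9→ 2·9^9 + 2·9^2 + 9 + 2 —bump→ 2·10^10 + 2·10^2 + 10 + 2 = 20000000212 —(−1)→ 20000000211
20000000211 —HB10→ 2·10^10 + 2·10^2 + 10 + 1 —bump→ 2·11^11 + 2·11^2 + 11 + 1 = 570623341476 —(−1)→ 570623341475

8, 80, 553, 6310, 93395, 1647195, 33554571, 774841151, 20000000211, 570623341475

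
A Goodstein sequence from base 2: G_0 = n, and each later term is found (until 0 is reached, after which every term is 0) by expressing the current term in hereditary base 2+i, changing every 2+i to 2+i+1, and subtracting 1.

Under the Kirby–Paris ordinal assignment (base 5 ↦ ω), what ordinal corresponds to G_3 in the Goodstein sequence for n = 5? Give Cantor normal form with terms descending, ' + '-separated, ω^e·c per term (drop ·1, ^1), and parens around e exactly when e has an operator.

ω^3·3 + ω^2·3 + ω·3 + 2

base 2: 5 = 2^2 + 1; at 3: 3^3 + 1 = 28; next = 27
base 3: 27 = 3^3; at 4: 4^4 = 256; next = 255
base 4: 255 = 3·4^3 + 3·4^2 + 3·4 + 3; at 5: 3·5^3 + 3·5^2 + 3·5 + 3 = 468; next = 467
base 5: 467 = 3·5^3 + 3·5^2 + 3·5 + 2; at 6: 3·6^3 + 3·6^2 + 3·6 + 2 = 776; next = 775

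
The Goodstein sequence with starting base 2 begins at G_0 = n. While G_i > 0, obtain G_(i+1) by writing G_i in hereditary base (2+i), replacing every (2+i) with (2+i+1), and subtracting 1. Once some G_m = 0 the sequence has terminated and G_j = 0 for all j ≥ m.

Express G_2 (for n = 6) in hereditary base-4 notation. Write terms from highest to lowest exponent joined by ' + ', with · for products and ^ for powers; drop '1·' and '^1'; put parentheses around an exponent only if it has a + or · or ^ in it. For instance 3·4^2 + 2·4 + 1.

4^4 + 1

6 —HB2→ 2^2 + 2 —bump→ 3^3 + 3 = 30 —(−1)→ 29
29 —HB3→ 3^3 + 2 —bump→ 4^4 + 2 = 258 —(−1)→ 257
257 —HB4→ 4^4 + 1 —bump→ 5^5 + 1 = 3126 —(−1)→ 3125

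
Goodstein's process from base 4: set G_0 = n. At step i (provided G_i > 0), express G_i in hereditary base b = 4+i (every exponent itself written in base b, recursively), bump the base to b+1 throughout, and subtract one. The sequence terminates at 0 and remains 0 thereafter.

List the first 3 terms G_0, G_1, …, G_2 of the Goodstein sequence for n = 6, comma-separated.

6, 6, 6

(0) 6|_4 = 4 + 2 ↦ 5 + 2|_5 = 7 ⇒ 6
(1) 6|_5 = 5 + 1 ↦ 6 + 1|_6 = 7 ⇒ 6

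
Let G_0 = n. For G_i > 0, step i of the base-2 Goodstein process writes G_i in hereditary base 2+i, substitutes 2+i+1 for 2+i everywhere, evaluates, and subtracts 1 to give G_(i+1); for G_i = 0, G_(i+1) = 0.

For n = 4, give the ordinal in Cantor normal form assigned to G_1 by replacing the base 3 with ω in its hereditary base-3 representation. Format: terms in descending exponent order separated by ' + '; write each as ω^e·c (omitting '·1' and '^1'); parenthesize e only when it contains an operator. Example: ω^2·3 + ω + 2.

G_0=4  [base 2] 2^2  →[2↦3]→  3^3 = 27  −1 ⇒ G_1=26
G_1=26  [base 3] 2·3^2 + 2·3 + 2  →[3↦4]→  2·4^2 + 2·4 + 2 = 42  −1 ⇒ G_2=41

ω^2·2 + ω·2 + 2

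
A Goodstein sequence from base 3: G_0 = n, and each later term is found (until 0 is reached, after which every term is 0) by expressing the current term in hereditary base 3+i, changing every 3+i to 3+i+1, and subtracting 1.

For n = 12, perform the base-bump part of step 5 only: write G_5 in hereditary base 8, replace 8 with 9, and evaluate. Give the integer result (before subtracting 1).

base 3: 12 = 3^2 + 3; at 4: 4^2 + 4 = 20; next = 19
base 4: 19 = 4^2 + 3; at 5: 5^2 + 3 = 28; next = 27
base 5: 27 = 5^2 + 2; at 6: 6^2 + 2 = 38; next = 37
base 6: 37 = 6^2 + 1; at 7: 7^2 + 1 = 50; next = 49
base 7: 49 = 7^2; at 8: 8^2 = 64; next = 63

70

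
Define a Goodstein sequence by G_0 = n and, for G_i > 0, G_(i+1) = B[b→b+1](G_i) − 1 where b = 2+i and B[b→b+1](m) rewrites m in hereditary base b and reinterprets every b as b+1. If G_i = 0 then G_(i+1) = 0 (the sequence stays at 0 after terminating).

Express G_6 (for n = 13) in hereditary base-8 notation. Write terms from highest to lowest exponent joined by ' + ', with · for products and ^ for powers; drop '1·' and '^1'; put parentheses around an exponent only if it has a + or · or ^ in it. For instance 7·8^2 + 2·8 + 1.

8^(8 + 1) + 3·8^3 + 3·8^2 + 2·8 + 7

G_0 = 13. HB_2(13) = 2^(2 + 1) + 2^2 + 1. Bump = 109. G_1 = 108.
G_1 = 108. HB_3(108) = 3^(3 + 1) + 3^3. Bump = 1280. G_2 = 1279.
G_2 = 1279. HB_4(1279) = 4^(4 + 1) + 3·4^3 + 3·4^2 + 3·4 + 3. Bump = 16093. G_3 = 16092.
G_3 = 16092. HB_5(16092) = 5^(5 + 1) + 3·5^3 + 3·5^2 + 3·5 + 2. Bump = 280712. G_4 = 280711.
G_4 = 280711. HB_6(280711) = 6^(6 + 1) + 3·6^3 + 3·6^2 + 3·6 + 1. Bump = 5765999. G_5 = 5765998.
G_5 = 5765998. HB_7(5765998) = 7^(7 + 1) + 3·7^3 + 3·7^2 + 3·7. Bump = 134219480. G_6 = 134219479.
G_6 = 134219479. HB_8(134219479) = 8^(8 + 1) + 3·8^3 + 3·8^2 + 2·8 + 7. Bump = 3486786856. G_7 = 3486786855.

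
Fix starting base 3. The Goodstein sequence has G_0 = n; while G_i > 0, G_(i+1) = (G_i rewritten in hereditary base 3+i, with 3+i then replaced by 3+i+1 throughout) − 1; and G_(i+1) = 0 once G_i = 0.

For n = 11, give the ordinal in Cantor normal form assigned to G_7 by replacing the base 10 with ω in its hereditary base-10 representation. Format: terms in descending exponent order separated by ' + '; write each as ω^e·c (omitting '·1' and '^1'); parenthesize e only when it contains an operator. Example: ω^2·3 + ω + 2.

ω·5 + 1

G_0=11  [base 3] 3^2 + 2  →[3↦4]→  4^2 + 2 = 18  −1 ⇒ G_1=17
G_1=17  [base 4] 4^2 + 1  →[4↦5]→  5^2 + 1 = 26  −1 ⇒ G_2=25
G_2=25  [base 5] 5^2  →[5↦6]→  6^2 = 36  −1 ⇒ G_3=35
G_3=35  [base 6] 5·6 + 5  →[6↦7]→  5·7 + 5 = 40  −1 ⇒ G_4=39
G_4=39  [base 7] 5·7 + 4  →[7↦8]→  5·8 + 4 = 44  −1 ⇒ G_5=43
G_5=43  [base 8] 5·8 + 3  →[8↦9]→  5·9 + 3 = 48  −1 ⇒ G_6=47
G_6=47  [base 9] 5·9 + 2  →[9↦10]→  5·10 + 2 = 52  −1 ⇒ G_7=51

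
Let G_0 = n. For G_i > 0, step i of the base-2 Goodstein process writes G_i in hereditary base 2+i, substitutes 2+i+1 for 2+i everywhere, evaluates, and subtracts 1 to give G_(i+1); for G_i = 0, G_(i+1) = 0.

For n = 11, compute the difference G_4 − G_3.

264310

[0] 11 ≡ 2^(2 + 1) + 2 + 1 (base 2). Lift 3: 85. −1: 84.
[1] 84 ≡ 3^(3 + 1) + 3 (base 3). Lift 4: 1028. −1: 1027.
[2] 1027 ≡ 4^(4 + 1) + 3 (base 4). Lift 5: 15628. −1: 15627.
[3] 15627 ≡ 5^(5 + 1) + 2 (base 5). Lift 6: 279938. −1: 279937.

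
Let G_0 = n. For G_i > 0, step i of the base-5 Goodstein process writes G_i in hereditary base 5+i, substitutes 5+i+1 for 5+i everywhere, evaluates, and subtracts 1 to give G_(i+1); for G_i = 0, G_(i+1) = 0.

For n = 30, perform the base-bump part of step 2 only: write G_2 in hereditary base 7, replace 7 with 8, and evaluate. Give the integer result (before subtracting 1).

68

base 5: 30 = 5^2 + 5; at 6: 6^2 + 6 = 42; next = 41
base 6: 41 = 6^2 + 5; at 7: 7^2 + 5 = 54; next = 53
base 7: 53 = 7^2 + 4; at 8: 8^2 + 4 = 68; next = 67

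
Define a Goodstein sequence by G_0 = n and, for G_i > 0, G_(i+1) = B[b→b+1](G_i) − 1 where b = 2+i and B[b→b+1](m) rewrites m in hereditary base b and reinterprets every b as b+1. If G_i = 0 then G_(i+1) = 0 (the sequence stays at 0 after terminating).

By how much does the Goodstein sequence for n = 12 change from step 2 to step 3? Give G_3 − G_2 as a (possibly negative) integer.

14620

base 2: 12 = 2^(2 + 1) + 2^2; at 3: 3^(3 + 1) + 3^3 = 108; next = 107
base 3: 107 = 3^(3 + 1) + 2·3^2 + 2·3 + 2; at 4: 4^(4 + 1) + 2·4^2 + 2·4 + 2 = 1066; next = 1065
base 4: 1065 = 4^(4 + 1) + 2·4^2 + 2·4 + 1; at 5: 5^(5 + 1) + 2·5^2 + 2·5 + 1 = 15686; next = 15685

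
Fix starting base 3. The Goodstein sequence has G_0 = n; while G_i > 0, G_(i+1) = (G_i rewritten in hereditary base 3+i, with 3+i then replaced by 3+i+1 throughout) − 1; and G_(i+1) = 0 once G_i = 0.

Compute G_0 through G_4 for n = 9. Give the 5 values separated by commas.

9, 15, 17, 19, 21

(0) 9|_3 = 3^2 ↦ 4^2|_4 = 16 ⇒ 15
(1) 15|_4 = 3·4 + 3 ↦ 3·5 + 3|_5 = 18 ⇒ 17
(2) 17|_5 = 3·5 + 2 ↦ 3·6 + 2|_6 = 20 ⇒ 19
(3) 19|_6 = 3·6 + 1 ↦ 3·7 + 1|_7 = 22 ⇒ 21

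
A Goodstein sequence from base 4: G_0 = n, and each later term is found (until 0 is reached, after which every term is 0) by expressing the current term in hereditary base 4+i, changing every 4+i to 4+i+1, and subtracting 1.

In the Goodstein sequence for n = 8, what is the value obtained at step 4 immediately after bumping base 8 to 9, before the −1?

i=0: 8 = 2·4 (b=4); 4→5: 2·5 = 10; 10−1 = 9
i=1: 9 = 5 + 4 (b=5); 5→6: 6 + 4 = 10; 10−1 = 9
i=2: 9 = 6 + 3 (b=6); 6→7: 7 + 3 = 10; 10−1 = 9
i=3: 9 = 7 + 2 (b=7); 7→8: 8 + 2 = 10; 10−1 = 9

10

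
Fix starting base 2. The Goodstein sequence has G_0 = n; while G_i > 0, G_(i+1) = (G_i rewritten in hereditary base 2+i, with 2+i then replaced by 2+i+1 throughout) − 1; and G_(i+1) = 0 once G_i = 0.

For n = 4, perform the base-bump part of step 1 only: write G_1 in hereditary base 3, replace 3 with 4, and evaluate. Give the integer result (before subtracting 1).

42

G_0=4  [base 2] 2^2  →[2↦3]→  3^3 = 27  −1 ⇒ G_1=26
G_1=26  [base 3] 2·3^2 + 2·3 + 2  →[3↦4]→  2·4^2 + 2·4 + 2 = 42  −1 ⇒ G_2=41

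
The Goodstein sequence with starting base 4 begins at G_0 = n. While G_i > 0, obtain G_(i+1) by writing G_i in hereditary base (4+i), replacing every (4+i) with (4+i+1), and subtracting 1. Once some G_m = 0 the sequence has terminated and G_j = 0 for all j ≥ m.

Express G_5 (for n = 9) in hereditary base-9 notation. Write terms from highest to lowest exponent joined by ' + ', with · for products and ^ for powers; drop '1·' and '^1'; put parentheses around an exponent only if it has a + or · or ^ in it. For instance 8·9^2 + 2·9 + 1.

9 + 2

[0] 9 ≡ 2·4 + 1 (base 4). Lift 5: 11. −1: 10.
[1] 10 ≡ 2·5 (base 5). Lift 6: 12. −1: 11.
[2] 11 ≡ 6 + 5 (base 6). Lift 7: 12. −1: 11.
[3] 11 ≡ 7 + 4 (base 7). Lift 8: 12. −1: 11.
[4] 11 ≡ 8 + 3 (base 8). Lift 9: 12. −1: 11.
[5] 11 ≡ 9 + 2 (base 9). Lift 10: 12. −1: 11.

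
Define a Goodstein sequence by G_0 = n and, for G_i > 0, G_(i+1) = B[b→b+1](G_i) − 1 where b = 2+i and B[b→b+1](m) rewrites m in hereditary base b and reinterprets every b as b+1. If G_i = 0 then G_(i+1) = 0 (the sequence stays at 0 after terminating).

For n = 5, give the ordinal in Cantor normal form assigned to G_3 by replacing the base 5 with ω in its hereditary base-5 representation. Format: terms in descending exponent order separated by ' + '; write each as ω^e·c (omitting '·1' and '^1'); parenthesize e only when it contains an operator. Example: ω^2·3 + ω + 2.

ω^3·3 + ω^2·3 + ω·3 + 2

i=0: 5 = 2^2 + 1 (b=2); 2→3: 3^3 + 1 = 28; 28−1 = 27
i=1: 27 = 3^3 (b=3); 3→4: 4^4 = 256; 256−1 = 255
i=2: 255 = 3·4^3 + 3·4^2 + 3·4 + 3 (b=4); 4→5: 3·5^3 + 3·5^2 + 3·5 + 3 = 468; 468−1 = 467
i=3: 467 = 3·5^3 + 3·5^2 + 3·5 + 2 (b=5); 5→6: 3·6^3 + 3·6^2 + 3·6 + 2 = 776; 776−1 = 775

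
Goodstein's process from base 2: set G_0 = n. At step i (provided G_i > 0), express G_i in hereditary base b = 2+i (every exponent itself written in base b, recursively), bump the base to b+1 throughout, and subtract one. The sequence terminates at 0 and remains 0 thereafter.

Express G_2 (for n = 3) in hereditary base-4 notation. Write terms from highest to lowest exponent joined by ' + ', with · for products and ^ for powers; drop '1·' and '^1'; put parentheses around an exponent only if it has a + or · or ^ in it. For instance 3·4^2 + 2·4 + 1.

3

G_0=3  [base 2] 2 + 1  →[2↦3]→  3 + 1 = 4  −1 ⇒ G_1=3
G_1=3  [base 3] 3  →[3↦4]→  4 = 4  −1 ⇒ G_2=3
G_2=3  [base 4] 3  →[4↦5]→  3 = 3  −1 ⇒ G_3=2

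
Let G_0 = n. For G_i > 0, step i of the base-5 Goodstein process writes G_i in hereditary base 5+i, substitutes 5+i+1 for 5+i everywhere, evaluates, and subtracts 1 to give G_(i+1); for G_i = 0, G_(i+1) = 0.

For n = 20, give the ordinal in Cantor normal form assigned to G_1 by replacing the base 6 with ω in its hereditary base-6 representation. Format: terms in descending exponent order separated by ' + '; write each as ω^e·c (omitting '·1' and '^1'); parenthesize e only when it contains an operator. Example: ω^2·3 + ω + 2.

G_0=20  [base 5] 4·5  →[5↦6]→  4·6 = 24  −1 ⇒ G_1=23
G_1=23  [base 6] 3·6 + 5  →[6↦7]→  3·7 + 5 = 26  −1 ⇒ G_2=25

ω·3 + 5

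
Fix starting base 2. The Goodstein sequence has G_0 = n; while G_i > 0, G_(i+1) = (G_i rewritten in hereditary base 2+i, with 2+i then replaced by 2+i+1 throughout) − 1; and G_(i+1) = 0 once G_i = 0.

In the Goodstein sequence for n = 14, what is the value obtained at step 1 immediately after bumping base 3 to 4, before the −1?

i=0: 14 = 2^(2 + 1) + 2^2 + 2 (b=2); 2→3: 3^(3 + 1) + 3^3 + 3 = 111; 111−1 = 110
i=1: 110 = 3^(3 + 1) + 3^3 + 2 (b=3); 3→4: 4^(4 + 1) + 4^4 + 2 = 1282; 1282−1 = 1281

1282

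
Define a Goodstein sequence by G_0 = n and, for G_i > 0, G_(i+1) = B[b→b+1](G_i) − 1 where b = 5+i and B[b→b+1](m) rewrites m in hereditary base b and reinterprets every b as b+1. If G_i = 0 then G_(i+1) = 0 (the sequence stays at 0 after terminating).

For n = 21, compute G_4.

G_0 = 21. HB_5(21) = 4·5 + 1. Bump = 25. G_1 = 24.
G_1 = 24. HB_6(24) = 4·6. Bump = 28. G_2 = 27.
G_2 = 27. HB_7(27) = 3·7 + 6. Bump = 30. G_3 = 29.
G_3 = 29. HB_8(29) = 3·8 + 5. Bump = 32. G_4 = 31.
G_4 = 31. HB_9(31) = 3·9 + 4. Bump = 34. G_5 = 33.

31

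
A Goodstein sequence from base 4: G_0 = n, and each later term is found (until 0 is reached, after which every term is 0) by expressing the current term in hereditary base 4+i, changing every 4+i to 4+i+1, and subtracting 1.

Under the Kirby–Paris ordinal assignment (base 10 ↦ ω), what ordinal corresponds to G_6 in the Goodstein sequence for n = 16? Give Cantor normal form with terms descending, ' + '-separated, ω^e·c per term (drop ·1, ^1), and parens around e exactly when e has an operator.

ω·3 + 9

G_0=16  [base 4] 4^2  →[4↦5]→  5^2 = 25  −1 ⇒ G_1=24
G_1=24  [base 5] 4·5 + 4  →[5↦6]→  4·6 + 4 = 28  −1 ⇒ G_2=27
G_2=27  [base 6] 4·6 + 3  →[6↦7]→  4·7 + 3 = 31  −1 ⇒ G_3=30
G_3=30  [base 7] 4·7 + 2  →[7↦8]→  4·8 + 2 = 34  −1 ⇒ G_4=33
G_4=33  [base 8] 4·8 + 1  →[8↦9]→  4·9 + 1 = 37  −1 ⇒ G_5=36
G_5=36  [base 9] 4·9  →[9↦10]→  4·10 = 40  −1 ⇒ G_6=39
G_6=39  [base 10] 3·10 + 9  →[10↦11]→  3·11 + 9 = 42  −1 ⇒ G_7=41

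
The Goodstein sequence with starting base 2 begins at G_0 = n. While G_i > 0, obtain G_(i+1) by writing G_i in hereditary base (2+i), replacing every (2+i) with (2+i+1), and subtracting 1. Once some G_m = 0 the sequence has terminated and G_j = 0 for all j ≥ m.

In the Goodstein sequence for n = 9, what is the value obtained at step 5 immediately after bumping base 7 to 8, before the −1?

G_0=9  [base 2] 2^(2 + 1) + 1  →[2↦3]→  3^(3 + 1) + 1 = 82  −1 ⇒ G_1=81
G_1=81  [base 3] 3^(3 + 1)  →[3↦4]→  4^(4 + 1) = 1024  −1 ⇒ G_2=1023
G_2=1023  [base 4] 3·4^4 + 3·4^3 + 3·4^2 + 3·4 + 3  →[4↦5]→  3·5^5 + 3·5^3 + 3·5^2 + 3·5 + 3 = 9843  −1 ⇒ G_3=9842
G_3=9842  [base 5] 3·5^5 + 3·5^3 + 3·5^2 + 3·5 + 2  →[5↦6]→  3·6^6 + 3·6^3 + 3·6^2 + 3·6 + 2 = 140744  −1 ⇒ G_4=140743
G_4=140743  [base 6] 3·6^6 + 3·6^3 + 3·6^2 + 3·6 + 1  →[6↦7]→  3·7^7 + 3·7^3 + 3·7^2 + 3·7 + 1 = 2471827  −1 ⇒ G_5=2471826
G_5=2471826  [base 7] 3·7^7 + 3·7^3 + 3·7^2 + 3·7  →[7↦8]→  3·8^8 + 3·8^3 + 3·8^2 + 3·8 = 50333400  −1 ⇒ G_6=50333399

50333400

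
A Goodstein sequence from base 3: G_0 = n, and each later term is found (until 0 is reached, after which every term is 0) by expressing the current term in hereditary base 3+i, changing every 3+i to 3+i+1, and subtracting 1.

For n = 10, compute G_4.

30

10 —HB3→ 3^2 + 1 —bump→ 4^2 + 1 = 17 —(−1)→ 16
16 —HB4→ 4^2 —bump→ 5^2 = 25 —(−1)→ 24
24 —HB5→ 4·5 + 4 —bump→ 4·6 + 4 = 28 —(−1)→ 27
27 —HB6→ 4·6 + 3 —bump→ 4·7 + 3 = 31 —(−1)→ 30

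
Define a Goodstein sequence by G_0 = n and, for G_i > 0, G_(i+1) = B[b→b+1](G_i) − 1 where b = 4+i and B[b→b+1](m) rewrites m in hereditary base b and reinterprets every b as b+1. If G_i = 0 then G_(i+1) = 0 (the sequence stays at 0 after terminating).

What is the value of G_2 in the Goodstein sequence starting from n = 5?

[0] 5 ≡ 4 + 1 (base 4). Lift 5: 6. −1: 5.
[1] 5 ≡ 5 (base 5). Lift 6: 6. −1: 5.
[2] 5 ≡ 5 (base 6). Lift 7: 5. −1: 4.

5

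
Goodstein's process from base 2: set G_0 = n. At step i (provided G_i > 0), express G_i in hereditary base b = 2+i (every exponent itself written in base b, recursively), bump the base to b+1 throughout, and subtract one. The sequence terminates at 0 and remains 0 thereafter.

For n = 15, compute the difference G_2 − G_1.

1172

(0) 15|_2 = 2^(2 + 1) + 2^2 + 2 + 1 ↦ 3^(3 + 1) + 3^3 + 3 + 1|_3 = 112 ⇒ 111
(1) 111|_3 = 3^(3 + 1) + 3^3 + 3 ↦ 4^(4 + 1) + 4^4 + 4|_4 = 1284 ⇒ 1283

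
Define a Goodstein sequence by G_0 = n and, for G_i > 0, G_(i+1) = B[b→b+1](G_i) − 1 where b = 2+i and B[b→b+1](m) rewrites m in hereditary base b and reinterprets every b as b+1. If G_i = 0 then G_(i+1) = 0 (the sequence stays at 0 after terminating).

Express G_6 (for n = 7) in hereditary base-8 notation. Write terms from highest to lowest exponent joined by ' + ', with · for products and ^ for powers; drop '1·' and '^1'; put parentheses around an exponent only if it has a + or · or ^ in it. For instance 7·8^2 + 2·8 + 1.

G_0 = 7. HB_2(7) = 2^2 + 2 + 1. Bump = 31. G_1 = 30.
G_1 = 30. HB_3(30) = 3^3 + 3. Bump = 260. G_2 = 259.
G_2 = 259. HB_4(259) = 4^4 + 3. Bump = 3128. G_3 = 3127.
G_3 = 3127. HB_5(3127) = 5^5 + 2. Bump = 46658. G_4 = 46657.
G_4 = 46657. HB_6(46657) = 6^6 + 1. Bump = 823544. G_5 = 823543.
G_5 = 823543. HB_7(823543) = 7^7. Bump = 16777216. G_6 = 16777215.
G_6 = 16777215. HB_8(16777215) = 7·8^7 + 7·8^6 + 7·8^5 + 7·8^4 + 7·8^3 + 7·8^2 + 7·8 + 7. Bump = 37665880. G_7 = 37665879.

7·8^7 + 7·8^6 + 7·8^5 + 7·8^4 + 7·8^3 + 7·8^2 + 7·8 + 7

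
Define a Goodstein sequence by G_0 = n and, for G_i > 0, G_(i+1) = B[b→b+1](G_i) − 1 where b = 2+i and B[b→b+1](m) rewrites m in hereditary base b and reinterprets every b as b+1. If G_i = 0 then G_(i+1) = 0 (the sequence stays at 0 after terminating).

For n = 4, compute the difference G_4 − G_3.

step 0: 4 = 2^2; sub 3 for 2: 3^3; = 27; G_1 = 27−1 = 26
step 1: 26 = 2·3^2 + 2·3 + 2; sub 4 for 3: 2·4^2 + 2·4 + 2; = 42; G_2 = 42−1 = 41
step 2: 41 = 2·4^2 + 2·4 + 1; sub 5 for 4: 2·5^2 + 2·5 + 1; = 61; G_3 = 61−1 = 60
step 3: 60 = 2·5^2 + 2·5; sub 6 for 5: 2·6^2 + 2·6; = 84; G_4 = 84−1 = 83

23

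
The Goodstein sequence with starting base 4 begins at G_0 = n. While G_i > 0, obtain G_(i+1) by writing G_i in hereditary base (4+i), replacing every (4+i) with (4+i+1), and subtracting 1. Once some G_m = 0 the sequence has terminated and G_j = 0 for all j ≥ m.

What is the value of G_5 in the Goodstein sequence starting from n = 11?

15

(0) 11|_4 = 2·4 + 3 ↦ 2·5 + 3|_5 = 13 ⇒ 12
(1) 12|_5 = 2·5 + 2 ↦ 2·6 + 2|_6 = 14 ⇒ 13
(2) 13|_6 = 2·6 + 1 ↦ 2·7 + 1|_7 = 15 ⇒ 14
(3) 14|_7 = 2·7 ↦ 2·8|_8 = 16 ⇒ 15
(4) 15|_8 = 8 + 7 ↦ 9 + 7|_9 = 16 ⇒ 15
(5) 15|_9 = 9 + 6 ↦ 10 + 6|_10 = 16 ⇒ 15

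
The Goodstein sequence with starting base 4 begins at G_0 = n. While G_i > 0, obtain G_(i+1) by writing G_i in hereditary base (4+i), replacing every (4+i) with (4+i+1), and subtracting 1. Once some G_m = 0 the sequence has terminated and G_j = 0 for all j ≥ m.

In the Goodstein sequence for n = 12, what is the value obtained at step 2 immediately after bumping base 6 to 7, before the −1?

(0) 12|_4 = 3·4 ↦ 3·5|_5 = 15 ⇒ 14
(1) 14|_5 = 2·5 + 4 ↦ 2·6 + 4|_6 = 16 ⇒ 15

17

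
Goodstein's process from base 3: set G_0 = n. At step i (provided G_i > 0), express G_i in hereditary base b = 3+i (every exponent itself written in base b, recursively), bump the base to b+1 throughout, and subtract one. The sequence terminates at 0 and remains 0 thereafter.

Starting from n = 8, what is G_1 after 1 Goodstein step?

9

i=0: 8 = 2·3 + 2 (b=3); 3→4: 2·4 + 2 = 10; 10−1 = 9
i=1: 9 = 2·4 + 1 (b=4); 4→5: 2·5 + 1 = 11; 11−1 = 10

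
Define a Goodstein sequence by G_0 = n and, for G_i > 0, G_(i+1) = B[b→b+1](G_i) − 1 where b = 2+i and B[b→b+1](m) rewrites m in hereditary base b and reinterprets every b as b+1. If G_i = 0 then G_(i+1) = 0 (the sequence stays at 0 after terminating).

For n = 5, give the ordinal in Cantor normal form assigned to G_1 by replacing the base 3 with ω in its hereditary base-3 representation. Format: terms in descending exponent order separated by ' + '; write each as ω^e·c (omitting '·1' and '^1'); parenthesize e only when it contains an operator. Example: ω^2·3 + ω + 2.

step 0: 5 = 2^2 + 1; sub 3 for 2: 3^3 + 1; = 28; G_1 = 28−1 = 27
step 1: 27 = 3^3; sub 4 for 3: 4^4; = 256; G_2 = 256−1 = 255

ω^ω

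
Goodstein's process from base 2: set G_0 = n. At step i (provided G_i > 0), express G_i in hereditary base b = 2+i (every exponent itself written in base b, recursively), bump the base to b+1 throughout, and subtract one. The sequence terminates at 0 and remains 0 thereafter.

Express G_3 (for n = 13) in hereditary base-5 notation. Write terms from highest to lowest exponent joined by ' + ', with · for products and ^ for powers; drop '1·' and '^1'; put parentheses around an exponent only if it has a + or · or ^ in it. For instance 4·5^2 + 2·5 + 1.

5^(5 + 1) + 3·5^3 + 3·5^2 + 3·5 + 2

step 0: 13 = 2^(2 + 1) + 2^2 + 1; sub 3 for 2: 3^(3 + 1) + 3^3 + 1; = 109; G_1 = 109−1 = 108
step 1: 108 = 3^(3 + 1) + 3^3; sub 4 for 3: 4^(4 + 1) + 4^4; = 1280; G_2 = 1280−1 = 1279
step 2: 1279 = 4^(4 + 1) + 3·4^3 + 3·4^2 + 3·4 + 3; sub 5 for 4: 5^(5 + 1) + 3·5^3 + 3·5^2 + 3·5 + 3; = 16093; G_3 = 16093−1 = 16092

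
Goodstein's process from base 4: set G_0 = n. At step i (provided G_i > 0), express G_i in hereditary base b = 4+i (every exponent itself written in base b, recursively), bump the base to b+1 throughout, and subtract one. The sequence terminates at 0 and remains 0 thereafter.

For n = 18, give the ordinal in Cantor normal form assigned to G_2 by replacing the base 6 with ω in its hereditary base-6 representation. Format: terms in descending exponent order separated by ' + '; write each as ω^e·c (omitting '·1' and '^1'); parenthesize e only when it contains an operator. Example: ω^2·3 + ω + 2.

G_0=18  [base 4] 4^2 + 2  →[4↦5]→  5^2 + 2 = 27  −1 ⇒ G_1=26
G_1=26  [base 5] 5^2 + 1  →[5↦6]→  6^2 + 1 = 37  −1 ⇒ G_2=36
G_2=36  [base 6] 6^2  →[6↦7]→  7^2 = 49  −1 ⇒ G_3=48

ω^2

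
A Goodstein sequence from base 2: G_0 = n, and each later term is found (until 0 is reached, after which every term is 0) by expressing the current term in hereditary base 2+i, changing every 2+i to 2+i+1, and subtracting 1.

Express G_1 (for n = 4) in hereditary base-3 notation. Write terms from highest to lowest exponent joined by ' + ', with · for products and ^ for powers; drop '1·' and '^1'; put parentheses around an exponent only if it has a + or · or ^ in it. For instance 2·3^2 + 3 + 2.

2·3^2 + 2·3 + 2

G_0 = 4. HB_2(4) = 2^2. Bump = 27. G_1 = 26.
G_1 = 26. HB_3(26) = 2·3^2 + 2·3 + 2. Bump = 42. G_2 = 41.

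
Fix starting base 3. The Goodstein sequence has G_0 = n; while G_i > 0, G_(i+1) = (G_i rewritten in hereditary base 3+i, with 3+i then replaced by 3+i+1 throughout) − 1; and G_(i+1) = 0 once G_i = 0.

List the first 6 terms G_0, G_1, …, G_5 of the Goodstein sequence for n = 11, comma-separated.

[0] 11 ≡ 3^2 + 2 (base 3). Lift 4: 18. −1: 17.
[1] 17 ≡ 4^2 + 1 (base 4). Lift 5: 26. −1: 25.
[2] 25 ≡ 5^2 (base 5). Lift 6: 36. −1: 35.
[3] 35 ≡ 5·6 + 5 (base 6). Lift 7: 40. −1: 39.
[4] 39 ≡ 5·7 + 4 (base 7). Lift 8: 44. −1: 43.

11, 17, 25, 35, 39, 43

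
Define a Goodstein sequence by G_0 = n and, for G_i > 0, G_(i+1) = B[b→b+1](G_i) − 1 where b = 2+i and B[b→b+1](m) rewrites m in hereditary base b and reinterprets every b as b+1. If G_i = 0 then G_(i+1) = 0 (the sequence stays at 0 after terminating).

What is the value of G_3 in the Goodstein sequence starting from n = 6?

[0] 6 ≡ 2^2 + 2 (base 2). Lift 3: 30. −1: 29.
[1] 29 ≡ 3^3 + 2 (base 3). Lift 4: 258. −1: 257.
[2] 257 ≡ 4^4 + 1 (base 4). Lift 5: 3126. −1: 3125.
[3] 3125 ≡ 5^5 (base 5). Lift 6: 46656. −1: 46655.

3125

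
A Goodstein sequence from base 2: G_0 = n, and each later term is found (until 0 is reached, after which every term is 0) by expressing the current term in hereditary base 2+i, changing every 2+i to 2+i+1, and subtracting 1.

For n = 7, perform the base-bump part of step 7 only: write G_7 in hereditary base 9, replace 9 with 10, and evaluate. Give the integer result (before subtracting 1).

77777776

G_0 = 7. HB_2(7) = 2^2 + 2 + 1. Bump = 31. G_1 = 30.
G_1 = 30. HB_3(30) = 3^3 + 3. Bump = 260. G_2 = 259.
G_2 = 259. HB_4(259) = 4^4 + 3. Bump = 3128. G_3 = 3127.
G_3 = 3127. HB_5(3127) = 5^5 + 2. Bump = 46658. G_4 = 46657.
G_4 = 46657. HB_6(46657) = 6^6 + 1. Bump = 823544. G_5 = 823543.
G_5 = 823543. HB_7(823543) = 7^7. Bump = 16777216. G_6 = 16777215.
G_6 = 16777215. HB_8(16777215) = 7·8^7 + 7·8^6 + 7·8^5 + 7·8^4 + 7·8^3 + 7·8^2 + 7·8 + 7. Bump = 37665880. G_7 = 37665879.
G_7 = 37665879. HB_9(37665879) = 7·9^7 + 7·9^6 + 7·9^5 + 7·9^4 + 7·9^3 + 7·9^2 + 7·9 + 6. Bump = 77777776. G_8 = 77777775.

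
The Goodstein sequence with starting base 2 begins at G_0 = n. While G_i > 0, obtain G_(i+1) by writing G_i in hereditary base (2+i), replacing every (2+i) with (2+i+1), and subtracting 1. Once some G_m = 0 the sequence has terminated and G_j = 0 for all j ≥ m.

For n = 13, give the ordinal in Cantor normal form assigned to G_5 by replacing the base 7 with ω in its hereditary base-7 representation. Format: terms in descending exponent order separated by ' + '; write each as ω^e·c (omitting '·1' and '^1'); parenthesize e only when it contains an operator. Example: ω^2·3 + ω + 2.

base 2: 13 = 2^(2 + 1) + 2^2 + 1; at 3: 3^(3 + 1) + 3^3 + 1 = 109; next = 108
base 3: 108 = 3^(3 + 1) + 3^3; at 4: 4^(4 + 1) + 4^4 = 1280; next = 1279
base 4: 1279 = 4^(4 + 1) + 3·4^3 + 3·4^2 + 3·4 + 3; at 5: 5^(5 + 1) + 3·5^3 + 3·5^2 + 3·5 + 3 = 16093; next = 16092
base 5: 16092 = 5^(5 + 1) + 3·5^3 + 3·5^2 + 3·5 + 2; at 6: 6^(6 + 1) + 3·6^3 + 3·6^2 + 3·6 + 2 = 280712; next = 280711
base 6: 280711 = 6^(6 + 1) + 3·6^3 + 3·6^2 + 3·6 + 1; at 7: 7^(7 + 1) + 3·7^3 + 3·7^2 + 3·7 + 1 = 5765999; next = 5765998

ω^(ω + 1) + ω^3·3 + ω^2·3 + ω·3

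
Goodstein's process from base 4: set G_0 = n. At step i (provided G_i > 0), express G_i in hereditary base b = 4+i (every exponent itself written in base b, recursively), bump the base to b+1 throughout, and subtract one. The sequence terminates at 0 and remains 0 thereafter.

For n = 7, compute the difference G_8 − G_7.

base 4: 7 = 4 + 3; at 5: 5 + 3 = 8; next = 7
base 5: 7 = 5 + 2; at 6: 6 + 2 = 8; next = 7
base 6: 7 = 6 + 1; at 7: 7 + 1 = 8; next = 7
base 7: 7 = 7; at 8: 8 = 8; next = 7
base 8: 7 = 7; at 9: 7 = 7; next = 6
base 9: 6 = 6; at 10: 6 = 6; next = 5
base 10: 5 = 5; at 11: 5 = 5; next = 4
base 11: 4 = 4; at 12: 4 = 4; next = 3

-1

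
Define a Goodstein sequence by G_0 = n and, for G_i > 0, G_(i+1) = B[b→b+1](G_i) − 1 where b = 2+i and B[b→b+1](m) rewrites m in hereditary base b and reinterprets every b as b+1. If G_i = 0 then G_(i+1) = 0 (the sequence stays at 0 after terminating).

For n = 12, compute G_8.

100000000211

step 0: 12 = 2^(2 + 1) + 2^2; sub 3 for 2: 3^(3 + 1) + 3^3; = 108; G_1 = 108−1 = 107
step 1: 107 = 3^(3 + 1) + 2·3^2 + 2·3 + 2; sub 4 for 3: 4^(4 + 1) + 2·4^2 + 2·4 + 2; = 1066; G_2 = 1066−1 = 1065
step 2: 1065 = 4^(4 + 1) + 2·4^2 + 2·4 + 1; sub 5 for 4: 5^(5 + 1) + 2·5^2 + 2·5 + 1; = 15686; G_3 = 15686−1 = 15685
step 3: 15685 = 5^(5 + 1) + 2·5^2 + 2·5; sub 6 for 5: 6^(6 + 1) + 2·6^2 + 2·6; = 280020; G_4 = 280020−1 = 280019
step 4: 280019 = 6^(6 + 1) + 2·6^2 + 6 + 5; sub 7 for 6: 7^(7 + 1) + 2·7^2 + 7 + 5; = 5764911; G_5 = 5764911−1 = 5764910
step 5: 5764910 = 7^(7 + 1) + 2·7^2 + 7 + 4; sub 8 for 7: 8^(8 + 1) + 2·8^2 + 8 + 4; = 134217868; G_6 = 134217868−1 = 134217867
step 6: 134217867 = 8^(8 + 1) + 2·8^2 + 8 + 3; sub 9 for 8: 9^(9 + 1) + 2·9^2 + 9 + 3; = 3486784575; G_7 = 3486784575−1 = 3486784574
step 7: 3486784574 = 9^(9 + 1) + 2·9^2 + 9 + 2; sub 10 for 9: 10^(10 + 1) + 2·10^2 + 10 + 2; = 100000000212; G_8 = 100000000212−1 = 100000000211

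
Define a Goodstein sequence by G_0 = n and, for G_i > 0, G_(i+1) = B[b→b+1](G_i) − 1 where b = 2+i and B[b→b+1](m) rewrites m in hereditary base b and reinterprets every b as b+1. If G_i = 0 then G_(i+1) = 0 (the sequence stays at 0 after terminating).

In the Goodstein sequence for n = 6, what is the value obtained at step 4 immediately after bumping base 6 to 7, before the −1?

98040

G_0 = 6. HB_2(6) = 2^2 + 2. Bump = 30. G_1 = 29.
G_1 = 29. HB_3(29) = 3^3 + 2. Bump = 258. G_2 = 257.
G_2 = 257. HB_4(257) = 4^4 + 1. Bump = 3126. G_3 = 3125.
G_3 = 3125. HB_5(3125) = 5^5. Bump = 46656. G_4 = 46655.
G_4 = 46655. HB_6(46655) = 5·6^5 + 5·6^4 + 5·6^3 + 5·6^2 + 5·6 + 5. Bump = 98040. G_5 = 98039.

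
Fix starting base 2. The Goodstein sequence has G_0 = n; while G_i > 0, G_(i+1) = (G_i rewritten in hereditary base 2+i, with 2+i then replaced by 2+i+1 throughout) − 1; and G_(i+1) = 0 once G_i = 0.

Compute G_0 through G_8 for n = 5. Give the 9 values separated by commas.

base 2: 5 = 2^2 + 1; at 3: 3^3 + 1 = 28; next = 27
base 3: 27 = 3^3; at 4: 4^4 = 256; next = 255
base 4: 255 = 3·4^3 + 3·4^2 + 3·4 + 3; at 5: 3·5^3 + 3·5^2 + 3·5 + 3 = 468; next = 467
base 5: 467 = 3·5^3 + 3·5^2 + 3·5 + 2; at 6: 3·6^3 + 3·6^2 + 3·6 + 2 = 776; next = 775
base 6: 775 = 3·6^3 + 3·6^2 + 3·6 + 1; at 7: 3·7^3 + 3·7^2 + 3·7 + 1 = 1198; next = 1197
base 7: 1197 = 3·7^3 + 3·7^2 + 3·7; at 8: 3·8^3 + 3·8^2 + 3·8 = 1752; next = 1751
base 8: 1751 = 3·8^3 + 3·8^2 + 2·8 + 7; at 9: 3·9^3 + 3·9^2 + 2·9 + 7 = 2455; next = 2454
base 9: 2454 = 3·9^3 + 3·9^2 + 2·9 + 6; at 10: 3·10^3 + 3·10^2 + 2·10 + 6 = 3326; next = 3325

5, 27, 255, 467, 775, 1197, 1751, 2454, 3325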